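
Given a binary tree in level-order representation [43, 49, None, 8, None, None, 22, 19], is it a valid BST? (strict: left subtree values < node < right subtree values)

Level-order array: [43, 49, None, 8, None, None, 22, 19]
Validate using subtree bounds (lo, hi): at each node, require lo < value < hi,
then recurse left with hi=value and right with lo=value.
Preorder trace (stopping at first violation):
  at node 43 with bounds (-inf, +inf): OK
  at node 49 with bounds (-inf, 43): VIOLATION
Node 49 violates its bound: not (-inf < 49 < 43).
Result: Not a valid BST


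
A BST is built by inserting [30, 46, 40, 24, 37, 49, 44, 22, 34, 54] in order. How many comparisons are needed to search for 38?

Search path for 38: 30 -> 46 -> 40 -> 37
Found: False
Comparisons: 4


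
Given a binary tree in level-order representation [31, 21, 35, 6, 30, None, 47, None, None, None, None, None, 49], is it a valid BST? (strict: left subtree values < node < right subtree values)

Level-order array: [31, 21, 35, 6, 30, None, 47, None, None, None, None, None, 49]
Validate using subtree bounds (lo, hi): at each node, require lo < value < hi,
then recurse left with hi=value and right with lo=value.
Preorder trace (stopping at first violation):
  at node 31 with bounds (-inf, +inf): OK
  at node 21 with bounds (-inf, 31): OK
  at node 6 with bounds (-inf, 21): OK
  at node 30 with bounds (21, 31): OK
  at node 35 with bounds (31, +inf): OK
  at node 47 with bounds (35, +inf): OK
  at node 49 with bounds (47, +inf): OK
No violation found at any node.
Result: Valid BST


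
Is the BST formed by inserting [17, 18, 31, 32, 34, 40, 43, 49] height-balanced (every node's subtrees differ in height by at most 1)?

Tree (level-order array): [17, None, 18, None, 31, None, 32, None, 34, None, 40, None, 43, None, 49]
Definition: a tree is height-balanced if, at every node, |h(left) - h(right)| <= 1 (empty subtree has height -1).
Bottom-up per-node check:
  node 49: h_left=-1, h_right=-1, diff=0 [OK], height=0
  node 43: h_left=-1, h_right=0, diff=1 [OK], height=1
  node 40: h_left=-1, h_right=1, diff=2 [FAIL (|-1-1|=2 > 1)], height=2
  node 34: h_left=-1, h_right=2, diff=3 [FAIL (|-1-2|=3 > 1)], height=3
  node 32: h_left=-1, h_right=3, diff=4 [FAIL (|-1-3|=4 > 1)], height=4
  node 31: h_left=-1, h_right=4, diff=5 [FAIL (|-1-4|=5 > 1)], height=5
  node 18: h_left=-1, h_right=5, diff=6 [FAIL (|-1-5|=6 > 1)], height=6
  node 17: h_left=-1, h_right=6, diff=7 [FAIL (|-1-6|=7 > 1)], height=7
Node 40 violates the condition: |-1 - 1| = 2 > 1.
Result: Not balanced


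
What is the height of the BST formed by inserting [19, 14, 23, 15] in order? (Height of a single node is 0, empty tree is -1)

Insertion order: [19, 14, 23, 15]
Tree (level-order array): [19, 14, 23, None, 15]
Compute height bottom-up (empty subtree = -1):
  height(15) = 1 + max(-1, -1) = 0
  height(14) = 1 + max(-1, 0) = 1
  height(23) = 1 + max(-1, -1) = 0
  height(19) = 1 + max(1, 0) = 2
Height = 2


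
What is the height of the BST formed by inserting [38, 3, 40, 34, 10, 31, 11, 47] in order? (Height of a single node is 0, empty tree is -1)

Insertion order: [38, 3, 40, 34, 10, 31, 11, 47]
Tree (level-order array): [38, 3, 40, None, 34, None, 47, 10, None, None, None, None, 31, 11]
Compute height bottom-up (empty subtree = -1):
  height(11) = 1 + max(-1, -1) = 0
  height(31) = 1 + max(0, -1) = 1
  height(10) = 1 + max(-1, 1) = 2
  height(34) = 1 + max(2, -1) = 3
  height(3) = 1 + max(-1, 3) = 4
  height(47) = 1 + max(-1, -1) = 0
  height(40) = 1 + max(-1, 0) = 1
  height(38) = 1 + max(4, 1) = 5
Height = 5


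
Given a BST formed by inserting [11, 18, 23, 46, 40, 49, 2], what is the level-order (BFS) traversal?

Tree insertion order: [11, 18, 23, 46, 40, 49, 2]
Tree (level-order array): [11, 2, 18, None, None, None, 23, None, 46, 40, 49]
BFS from the root, enqueuing left then right child of each popped node:
  queue [11] -> pop 11, enqueue [2, 18], visited so far: [11]
  queue [2, 18] -> pop 2, enqueue [none], visited so far: [11, 2]
  queue [18] -> pop 18, enqueue [23], visited so far: [11, 2, 18]
  queue [23] -> pop 23, enqueue [46], visited so far: [11, 2, 18, 23]
  queue [46] -> pop 46, enqueue [40, 49], visited so far: [11, 2, 18, 23, 46]
  queue [40, 49] -> pop 40, enqueue [none], visited so far: [11, 2, 18, 23, 46, 40]
  queue [49] -> pop 49, enqueue [none], visited so far: [11, 2, 18, 23, 46, 40, 49]
Result: [11, 2, 18, 23, 46, 40, 49]


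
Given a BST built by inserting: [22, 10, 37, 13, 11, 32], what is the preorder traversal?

Tree insertion order: [22, 10, 37, 13, 11, 32]
Tree (level-order array): [22, 10, 37, None, 13, 32, None, 11]
Preorder traversal: [22, 10, 13, 11, 37, 32]


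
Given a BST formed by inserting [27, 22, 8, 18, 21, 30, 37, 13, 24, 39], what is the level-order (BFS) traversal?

Tree insertion order: [27, 22, 8, 18, 21, 30, 37, 13, 24, 39]
Tree (level-order array): [27, 22, 30, 8, 24, None, 37, None, 18, None, None, None, 39, 13, 21]
BFS from the root, enqueuing left then right child of each popped node:
  queue [27] -> pop 27, enqueue [22, 30], visited so far: [27]
  queue [22, 30] -> pop 22, enqueue [8, 24], visited so far: [27, 22]
  queue [30, 8, 24] -> pop 30, enqueue [37], visited so far: [27, 22, 30]
  queue [8, 24, 37] -> pop 8, enqueue [18], visited so far: [27, 22, 30, 8]
  queue [24, 37, 18] -> pop 24, enqueue [none], visited so far: [27, 22, 30, 8, 24]
  queue [37, 18] -> pop 37, enqueue [39], visited so far: [27, 22, 30, 8, 24, 37]
  queue [18, 39] -> pop 18, enqueue [13, 21], visited so far: [27, 22, 30, 8, 24, 37, 18]
  queue [39, 13, 21] -> pop 39, enqueue [none], visited so far: [27, 22, 30, 8, 24, 37, 18, 39]
  queue [13, 21] -> pop 13, enqueue [none], visited so far: [27, 22, 30, 8, 24, 37, 18, 39, 13]
  queue [21] -> pop 21, enqueue [none], visited so far: [27, 22, 30, 8, 24, 37, 18, 39, 13, 21]
Result: [27, 22, 30, 8, 24, 37, 18, 39, 13, 21]


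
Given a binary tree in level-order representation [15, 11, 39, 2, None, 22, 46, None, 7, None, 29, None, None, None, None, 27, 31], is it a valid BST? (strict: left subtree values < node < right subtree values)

Level-order array: [15, 11, 39, 2, None, 22, 46, None, 7, None, 29, None, None, None, None, 27, 31]
Validate using subtree bounds (lo, hi): at each node, require lo < value < hi,
then recurse left with hi=value and right with lo=value.
Preorder trace (stopping at first violation):
  at node 15 with bounds (-inf, +inf): OK
  at node 11 with bounds (-inf, 15): OK
  at node 2 with bounds (-inf, 11): OK
  at node 7 with bounds (2, 11): OK
  at node 39 with bounds (15, +inf): OK
  at node 22 with bounds (15, 39): OK
  at node 29 with bounds (22, 39): OK
  at node 27 with bounds (22, 29): OK
  at node 31 with bounds (29, 39): OK
  at node 46 with bounds (39, +inf): OK
No violation found at any node.
Result: Valid BST


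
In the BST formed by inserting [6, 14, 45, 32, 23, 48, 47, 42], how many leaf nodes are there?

Tree built from: [6, 14, 45, 32, 23, 48, 47, 42]
Tree (level-order array): [6, None, 14, None, 45, 32, 48, 23, 42, 47]
Rule: A leaf has 0 children.
Per-node child counts:
  node 6: 1 child(ren)
  node 14: 1 child(ren)
  node 45: 2 child(ren)
  node 32: 2 child(ren)
  node 23: 0 child(ren)
  node 42: 0 child(ren)
  node 48: 1 child(ren)
  node 47: 0 child(ren)
Matching nodes: [23, 42, 47]
Count of leaf nodes: 3


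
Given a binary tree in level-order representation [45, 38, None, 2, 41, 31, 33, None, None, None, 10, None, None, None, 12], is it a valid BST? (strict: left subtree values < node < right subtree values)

Level-order array: [45, 38, None, 2, 41, 31, 33, None, None, None, 10, None, None, None, 12]
Validate using subtree bounds (lo, hi): at each node, require lo < value < hi,
then recurse left with hi=value and right with lo=value.
Preorder trace (stopping at first violation):
  at node 45 with bounds (-inf, +inf): OK
  at node 38 with bounds (-inf, 45): OK
  at node 2 with bounds (-inf, 38): OK
  at node 31 with bounds (-inf, 2): VIOLATION
Node 31 violates its bound: not (-inf < 31 < 2).
Result: Not a valid BST


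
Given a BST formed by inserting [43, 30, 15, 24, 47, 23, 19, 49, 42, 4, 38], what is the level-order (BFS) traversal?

Tree insertion order: [43, 30, 15, 24, 47, 23, 19, 49, 42, 4, 38]
Tree (level-order array): [43, 30, 47, 15, 42, None, 49, 4, 24, 38, None, None, None, None, None, 23, None, None, None, 19]
BFS from the root, enqueuing left then right child of each popped node:
  queue [43] -> pop 43, enqueue [30, 47], visited so far: [43]
  queue [30, 47] -> pop 30, enqueue [15, 42], visited so far: [43, 30]
  queue [47, 15, 42] -> pop 47, enqueue [49], visited so far: [43, 30, 47]
  queue [15, 42, 49] -> pop 15, enqueue [4, 24], visited so far: [43, 30, 47, 15]
  queue [42, 49, 4, 24] -> pop 42, enqueue [38], visited so far: [43, 30, 47, 15, 42]
  queue [49, 4, 24, 38] -> pop 49, enqueue [none], visited so far: [43, 30, 47, 15, 42, 49]
  queue [4, 24, 38] -> pop 4, enqueue [none], visited so far: [43, 30, 47, 15, 42, 49, 4]
  queue [24, 38] -> pop 24, enqueue [23], visited so far: [43, 30, 47, 15, 42, 49, 4, 24]
  queue [38, 23] -> pop 38, enqueue [none], visited so far: [43, 30, 47, 15, 42, 49, 4, 24, 38]
  queue [23] -> pop 23, enqueue [19], visited so far: [43, 30, 47, 15, 42, 49, 4, 24, 38, 23]
  queue [19] -> pop 19, enqueue [none], visited so far: [43, 30, 47, 15, 42, 49, 4, 24, 38, 23, 19]
Result: [43, 30, 47, 15, 42, 49, 4, 24, 38, 23, 19]


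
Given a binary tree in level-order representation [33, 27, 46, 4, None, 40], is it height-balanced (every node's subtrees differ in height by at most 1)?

Tree (level-order array): [33, 27, 46, 4, None, 40]
Definition: a tree is height-balanced if, at every node, |h(left) - h(right)| <= 1 (empty subtree has height -1).
Bottom-up per-node check:
  node 4: h_left=-1, h_right=-1, diff=0 [OK], height=0
  node 27: h_left=0, h_right=-1, diff=1 [OK], height=1
  node 40: h_left=-1, h_right=-1, diff=0 [OK], height=0
  node 46: h_left=0, h_right=-1, diff=1 [OK], height=1
  node 33: h_left=1, h_right=1, diff=0 [OK], height=2
All nodes satisfy the balance condition.
Result: Balanced


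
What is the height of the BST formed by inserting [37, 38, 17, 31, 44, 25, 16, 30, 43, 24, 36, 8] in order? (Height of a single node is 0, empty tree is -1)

Insertion order: [37, 38, 17, 31, 44, 25, 16, 30, 43, 24, 36, 8]
Tree (level-order array): [37, 17, 38, 16, 31, None, 44, 8, None, 25, 36, 43, None, None, None, 24, 30]
Compute height bottom-up (empty subtree = -1):
  height(8) = 1 + max(-1, -1) = 0
  height(16) = 1 + max(0, -1) = 1
  height(24) = 1 + max(-1, -1) = 0
  height(30) = 1 + max(-1, -1) = 0
  height(25) = 1 + max(0, 0) = 1
  height(36) = 1 + max(-1, -1) = 0
  height(31) = 1 + max(1, 0) = 2
  height(17) = 1 + max(1, 2) = 3
  height(43) = 1 + max(-1, -1) = 0
  height(44) = 1 + max(0, -1) = 1
  height(38) = 1 + max(-1, 1) = 2
  height(37) = 1 + max(3, 2) = 4
Height = 4


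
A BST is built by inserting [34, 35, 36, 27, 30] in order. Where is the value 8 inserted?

Starting tree (level order): [34, 27, 35, None, 30, None, 36]
Insertion path: 34 -> 27
Result: insert 8 as left child of 27
Final tree (level order): [34, 27, 35, 8, 30, None, 36]


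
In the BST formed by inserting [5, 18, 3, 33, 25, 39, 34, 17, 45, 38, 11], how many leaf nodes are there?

Tree built from: [5, 18, 3, 33, 25, 39, 34, 17, 45, 38, 11]
Tree (level-order array): [5, 3, 18, None, None, 17, 33, 11, None, 25, 39, None, None, None, None, 34, 45, None, 38]
Rule: A leaf has 0 children.
Per-node child counts:
  node 5: 2 child(ren)
  node 3: 0 child(ren)
  node 18: 2 child(ren)
  node 17: 1 child(ren)
  node 11: 0 child(ren)
  node 33: 2 child(ren)
  node 25: 0 child(ren)
  node 39: 2 child(ren)
  node 34: 1 child(ren)
  node 38: 0 child(ren)
  node 45: 0 child(ren)
Matching nodes: [3, 11, 25, 38, 45]
Count of leaf nodes: 5


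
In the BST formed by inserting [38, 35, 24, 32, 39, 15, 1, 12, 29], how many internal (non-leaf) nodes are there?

Tree built from: [38, 35, 24, 32, 39, 15, 1, 12, 29]
Tree (level-order array): [38, 35, 39, 24, None, None, None, 15, 32, 1, None, 29, None, None, 12]
Rule: An internal node has at least one child.
Per-node child counts:
  node 38: 2 child(ren)
  node 35: 1 child(ren)
  node 24: 2 child(ren)
  node 15: 1 child(ren)
  node 1: 1 child(ren)
  node 12: 0 child(ren)
  node 32: 1 child(ren)
  node 29: 0 child(ren)
  node 39: 0 child(ren)
Matching nodes: [38, 35, 24, 15, 1, 32]
Count of internal (non-leaf) nodes: 6


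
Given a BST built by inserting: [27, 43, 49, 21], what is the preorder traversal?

Tree insertion order: [27, 43, 49, 21]
Tree (level-order array): [27, 21, 43, None, None, None, 49]
Preorder traversal: [27, 21, 43, 49]


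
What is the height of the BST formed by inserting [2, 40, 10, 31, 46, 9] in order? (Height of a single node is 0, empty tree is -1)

Insertion order: [2, 40, 10, 31, 46, 9]
Tree (level-order array): [2, None, 40, 10, 46, 9, 31]
Compute height bottom-up (empty subtree = -1):
  height(9) = 1 + max(-1, -1) = 0
  height(31) = 1 + max(-1, -1) = 0
  height(10) = 1 + max(0, 0) = 1
  height(46) = 1 + max(-1, -1) = 0
  height(40) = 1 + max(1, 0) = 2
  height(2) = 1 + max(-1, 2) = 3
Height = 3


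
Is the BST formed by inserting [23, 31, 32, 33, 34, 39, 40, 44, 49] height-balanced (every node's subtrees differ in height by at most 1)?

Tree (level-order array): [23, None, 31, None, 32, None, 33, None, 34, None, 39, None, 40, None, 44, None, 49]
Definition: a tree is height-balanced if, at every node, |h(left) - h(right)| <= 1 (empty subtree has height -1).
Bottom-up per-node check:
  node 49: h_left=-1, h_right=-1, diff=0 [OK], height=0
  node 44: h_left=-1, h_right=0, diff=1 [OK], height=1
  node 40: h_left=-1, h_right=1, diff=2 [FAIL (|-1-1|=2 > 1)], height=2
  node 39: h_left=-1, h_right=2, diff=3 [FAIL (|-1-2|=3 > 1)], height=3
  node 34: h_left=-1, h_right=3, diff=4 [FAIL (|-1-3|=4 > 1)], height=4
  node 33: h_left=-1, h_right=4, diff=5 [FAIL (|-1-4|=5 > 1)], height=5
  node 32: h_left=-1, h_right=5, diff=6 [FAIL (|-1-5|=6 > 1)], height=6
  node 31: h_left=-1, h_right=6, diff=7 [FAIL (|-1-6|=7 > 1)], height=7
  node 23: h_left=-1, h_right=7, diff=8 [FAIL (|-1-7|=8 > 1)], height=8
Node 40 violates the condition: |-1 - 1| = 2 > 1.
Result: Not balanced


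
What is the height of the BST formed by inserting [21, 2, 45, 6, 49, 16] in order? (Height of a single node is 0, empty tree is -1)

Insertion order: [21, 2, 45, 6, 49, 16]
Tree (level-order array): [21, 2, 45, None, 6, None, 49, None, 16]
Compute height bottom-up (empty subtree = -1):
  height(16) = 1 + max(-1, -1) = 0
  height(6) = 1 + max(-1, 0) = 1
  height(2) = 1 + max(-1, 1) = 2
  height(49) = 1 + max(-1, -1) = 0
  height(45) = 1 + max(-1, 0) = 1
  height(21) = 1 + max(2, 1) = 3
Height = 3


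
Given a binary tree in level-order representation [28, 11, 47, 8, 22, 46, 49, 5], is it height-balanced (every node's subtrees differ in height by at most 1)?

Tree (level-order array): [28, 11, 47, 8, 22, 46, 49, 5]
Definition: a tree is height-balanced if, at every node, |h(left) - h(right)| <= 1 (empty subtree has height -1).
Bottom-up per-node check:
  node 5: h_left=-1, h_right=-1, diff=0 [OK], height=0
  node 8: h_left=0, h_right=-1, diff=1 [OK], height=1
  node 22: h_left=-1, h_right=-1, diff=0 [OK], height=0
  node 11: h_left=1, h_right=0, diff=1 [OK], height=2
  node 46: h_left=-1, h_right=-1, diff=0 [OK], height=0
  node 49: h_left=-1, h_right=-1, diff=0 [OK], height=0
  node 47: h_left=0, h_right=0, diff=0 [OK], height=1
  node 28: h_left=2, h_right=1, diff=1 [OK], height=3
All nodes satisfy the balance condition.
Result: Balanced


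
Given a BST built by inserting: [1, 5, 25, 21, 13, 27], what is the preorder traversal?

Tree insertion order: [1, 5, 25, 21, 13, 27]
Tree (level-order array): [1, None, 5, None, 25, 21, 27, 13]
Preorder traversal: [1, 5, 25, 21, 13, 27]


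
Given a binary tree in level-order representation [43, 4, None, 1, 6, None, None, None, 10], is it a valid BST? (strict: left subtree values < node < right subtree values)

Level-order array: [43, 4, None, 1, 6, None, None, None, 10]
Validate using subtree bounds (lo, hi): at each node, require lo < value < hi,
then recurse left with hi=value and right with lo=value.
Preorder trace (stopping at first violation):
  at node 43 with bounds (-inf, +inf): OK
  at node 4 with bounds (-inf, 43): OK
  at node 1 with bounds (-inf, 4): OK
  at node 6 with bounds (4, 43): OK
  at node 10 with bounds (6, 43): OK
No violation found at any node.
Result: Valid BST


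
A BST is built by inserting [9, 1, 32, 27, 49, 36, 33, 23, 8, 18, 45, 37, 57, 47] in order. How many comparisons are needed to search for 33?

Search path for 33: 9 -> 32 -> 49 -> 36 -> 33
Found: True
Comparisons: 5


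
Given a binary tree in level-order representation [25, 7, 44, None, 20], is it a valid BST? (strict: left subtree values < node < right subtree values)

Level-order array: [25, 7, 44, None, 20]
Validate using subtree bounds (lo, hi): at each node, require lo < value < hi,
then recurse left with hi=value and right with lo=value.
Preorder trace (stopping at first violation):
  at node 25 with bounds (-inf, +inf): OK
  at node 7 with bounds (-inf, 25): OK
  at node 20 with bounds (7, 25): OK
  at node 44 with bounds (25, +inf): OK
No violation found at any node.
Result: Valid BST


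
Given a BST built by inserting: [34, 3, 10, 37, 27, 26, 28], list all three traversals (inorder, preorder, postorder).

Tree insertion order: [34, 3, 10, 37, 27, 26, 28]
Tree (level-order array): [34, 3, 37, None, 10, None, None, None, 27, 26, 28]
Inorder (L, root, R): [3, 10, 26, 27, 28, 34, 37]
Preorder (root, L, R): [34, 3, 10, 27, 26, 28, 37]
Postorder (L, R, root): [26, 28, 27, 10, 3, 37, 34]


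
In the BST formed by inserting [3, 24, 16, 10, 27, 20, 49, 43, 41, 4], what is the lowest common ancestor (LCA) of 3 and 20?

Tree insertion order: [3, 24, 16, 10, 27, 20, 49, 43, 41, 4]
Tree (level-order array): [3, None, 24, 16, 27, 10, 20, None, 49, 4, None, None, None, 43, None, None, None, 41]
In a BST, the LCA of p=3, q=20 is the first node v on the
root-to-leaf path with p <= v <= q (go left if both < v, right if both > v).
Walk from root:
  at 3: 3 <= 3 <= 20, this is the LCA
LCA = 3


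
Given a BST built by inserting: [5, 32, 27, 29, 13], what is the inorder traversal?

Tree insertion order: [5, 32, 27, 29, 13]
Tree (level-order array): [5, None, 32, 27, None, 13, 29]
Inorder traversal: [5, 13, 27, 29, 32]


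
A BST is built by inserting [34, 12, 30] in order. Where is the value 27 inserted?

Starting tree (level order): [34, 12, None, None, 30]
Insertion path: 34 -> 12 -> 30
Result: insert 27 as left child of 30
Final tree (level order): [34, 12, None, None, 30, 27]


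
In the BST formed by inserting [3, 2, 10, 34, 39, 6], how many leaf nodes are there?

Tree built from: [3, 2, 10, 34, 39, 6]
Tree (level-order array): [3, 2, 10, None, None, 6, 34, None, None, None, 39]
Rule: A leaf has 0 children.
Per-node child counts:
  node 3: 2 child(ren)
  node 2: 0 child(ren)
  node 10: 2 child(ren)
  node 6: 0 child(ren)
  node 34: 1 child(ren)
  node 39: 0 child(ren)
Matching nodes: [2, 6, 39]
Count of leaf nodes: 3


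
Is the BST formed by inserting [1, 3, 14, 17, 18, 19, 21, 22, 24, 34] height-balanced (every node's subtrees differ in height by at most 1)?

Tree (level-order array): [1, None, 3, None, 14, None, 17, None, 18, None, 19, None, 21, None, 22, None, 24, None, 34]
Definition: a tree is height-balanced if, at every node, |h(left) - h(right)| <= 1 (empty subtree has height -1).
Bottom-up per-node check:
  node 34: h_left=-1, h_right=-1, diff=0 [OK], height=0
  node 24: h_left=-1, h_right=0, diff=1 [OK], height=1
  node 22: h_left=-1, h_right=1, diff=2 [FAIL (|-1-1|=2 > 1)], height=2
  node 21: h_left=-1, h_right=2, diff=3 [FAIL (|-1-2|=3 > 1)], height=3
  node 19: h_left=-1, h_right=3, diff=4 [FAIL (|-1-3|=4 > 1)], height=4
  node 18: h_left=-1, h_right=4, diff=5 [FAIL (|-1-4|=5 > 1)], height=5
  node 17: h_left=-1, h_right=5, diff=6 [FAIL (|-1-5|=6 > 1)], height=6
  node 14: h_left=-1, h_right=6, diff=7 [FAIL (|-1-6|=7 > 1)], height=7
  node 3: h_left=-1, h_right=7, diff=8 [FAIL (|-1-7|=8 > 1)], height=8
  node 1: h_left=-1, h_right=8, diff=9 [FAIL (|-1-8|=9 > 1)], height=9
Node 22 violates the condition: |-1 - 1| = 2 > 1.
Result: Not balanced


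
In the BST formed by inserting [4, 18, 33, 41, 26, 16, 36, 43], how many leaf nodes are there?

Tree built from: [4, 18, 33, 41, 26, 16, 36, 43]
Tree (level-order array): [4, None, 18, 16, 33, None, None, 26, 41, None, None, 36, 43]
Rule: A leaf has 0 children.
Per-node child counts:
  node 4: 1 child(ren)
  node 18: 2 child(ren)
  node 16: 0 child(ren)
  node 33: 2 child(ren)
  node 26: 0 child(ren)
  node 41: 2 child(ren)
  node 36: 0 child(ren)
  node 43: 0 child(ren)
Matching nodes: [16, 26, 36, 43]
Count of leaf nodes: 4


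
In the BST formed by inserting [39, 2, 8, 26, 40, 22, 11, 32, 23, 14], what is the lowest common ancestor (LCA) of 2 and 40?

Tree insertion order: [39, 2, 8, 26, 40, 22, 11, 32, 23, 14]
Tree (level-order array): [39, 2, 40, None, 8, None, None, None, 26, 22, 32, 11, 23, None, None, None, 14]
In a BST, the LCA of p=2, q=40 is the first node v on the
root-to-leaf path with p <= v <= q (go left if both < v, right if both > v).
Walk from root:
  at 39: 2 <= 39 <= 40, this is the LCA
LCA = 39


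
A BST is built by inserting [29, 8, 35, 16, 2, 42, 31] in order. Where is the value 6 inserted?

Starting tree (level order): [29, 8, 35, 2, 16, 31, 42]
Insertion path: 29 -> 8 -> 2
Result: insert 6 as right child of 2
Final tree (level order): [29, 8, 35, 2, 16, 31, 42, None, 6]


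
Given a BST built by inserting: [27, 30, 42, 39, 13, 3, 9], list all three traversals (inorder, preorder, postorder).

Tree insertion order: [27, 30, 42, 39, 13, 3, 9]
Tree (level-order array): [27, 13, 30, 3, None, None, 42, None, 9, 39]
Inorder (L, root, R): [3, 9, 13, 27, 30, 39, 42]
Preorder (root, L, R): [27, 13, 3, 9, 30, 42, 39]
Postorder (L, R, root): [9, 3, 13, 39, 42, 30, 27]


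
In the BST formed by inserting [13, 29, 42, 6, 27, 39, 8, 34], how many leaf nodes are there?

Tree built from: [13, 29, 42, 6, 27, 39, 8, 34]
Tree (level-order array): [13, 6, 29, None, 8, 27, 42, None, None, None, None, 39, None, 34]
Rule: A leaf has 0 children.
Per-node child counts:
  node 13: 2 child(ren)
  node 6: 1 child(ren)
  node 8: 0 child(ren)
  node 29: 2 child(ren)
  node 27: 0 child(ren)
  node 42: 1 child(ren)
  node 39: 1 child(ren)
  node 34: 0 child(ren)
Matching nodes: [8, 27, 34]
Count of leaf nodes: 3


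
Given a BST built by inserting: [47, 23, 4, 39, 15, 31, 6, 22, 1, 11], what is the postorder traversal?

Tree insertion order: [47, 23, 4, 39, 15, 31, 6, 22, 1, 11]
Tree (level-order array): [47, 23, None, 4, 39, 1, 15, 31, None, None, None, 6, 22, None, None, None, 11]
Postorder traversal: [1, 11, 6, 22, 15, 4, 31, 39, 23, 47]


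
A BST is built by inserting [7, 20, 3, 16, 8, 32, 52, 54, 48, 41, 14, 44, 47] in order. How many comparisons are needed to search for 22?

Search path for 22: 7 -> 20 -> 32
Found: False
Comparisons: 3


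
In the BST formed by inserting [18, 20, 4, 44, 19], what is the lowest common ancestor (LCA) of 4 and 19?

Tree insertion order: [18, 20, 4, 44, 19]
Tree (level-order array): [18, 4, 20, None, None, 19, 44]
In a BST, the LCA of p=4, q=19 is the first node v on the
root-to-leaf path with p <= v <= q (go left if both < v, right if both > v).
Walk from root:
  at 18: 4 <= 18 <= 19, this is the LCA
LCA = 18


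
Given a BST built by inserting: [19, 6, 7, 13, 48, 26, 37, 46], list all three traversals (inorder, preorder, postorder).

Tree insertion order: [19, 6, 7, 13, 48, 26, 37, 46]
Tree (level-order array): [19, 6, 48, None, 7, 26, None, None, 13, None, 37, None, None, None, 46]
Inorder (L, root, R): [6, 7, 13, 19, 26, 37, 46, 48]
Preorder (root, L, R): [19, 6, 7, 13, 48, 26, 37, 46]
Postorder (L, R, root): [13, 7, 6, 46, 37, 26, 48, 19]


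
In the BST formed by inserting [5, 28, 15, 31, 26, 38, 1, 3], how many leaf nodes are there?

Tree built from: [5, 28, 15, 31, 26, 38, 1, 3]
Tree (level-order array): [5, 1, 28, None, 3, 15, 31, None, None, None, 26, None, 38]
Rule: A leaf has 0 children.
Per-node child counts:
  node 5: 2 child(ren)
  node 1: 1 child(ren)
  node 3: 0 child(ren)
  node 28: 2 child(ren)
  node 15: 1 child(ren)
  node 26: 0 child(ren)
  node 31: 1 child(ren)
  node 38: 0 child(ren)
Matching nodes: [3, 26, 38]
Count of leaf nodes: 3


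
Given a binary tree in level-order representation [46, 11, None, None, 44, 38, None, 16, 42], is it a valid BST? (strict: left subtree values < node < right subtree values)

Level-order array: [46, 11, None, None, 44, 38, None, 16, 42]
Validate using subtree bounds (lo, hi): at each node, require lo < value < hi,
then recurse left with hi=value and right with lo=value.
Preorder trace (stopping at first violation):
  at node 46 with bounds (-inf, +inf): OK
  at node 11 with bounds (-inf, 46): OK
  at node 44 with bounds (11, 46): OK
  at node 38 with bounds (11, 44): OK
  at node 16 with bounds (11, 38): OK
  at node 42 with bounds (38, 44): OK
No violation found at any node.
Result: Valid BST


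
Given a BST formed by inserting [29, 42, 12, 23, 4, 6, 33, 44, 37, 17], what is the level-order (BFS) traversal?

Tree insertion order: [29, 42, 12, 23, 4, 6, 33, 44, 37, 17]
Tree (level-order array): [29, 12, 42, 4, 23, 33, 44, None, 6, 17, None, None, 37]
BFS from the root, enqueuing left then right child of each popped node:
  queue [29] -> pop 29, enqueue [12, 42], visited so far: [29]
  queue [12, 42] -> pop 12, enqueue [4, 23], visited so far: [29, 12]
  queue [42, 4, 23] -> pop 42, enqueue [33, 44], visited so far: [29, 12, 42]
  queue [4, 23, 33, 44] -> pop 4, enqueue [6], visited so far: [29, 12, 42, 4]
  queue [23, 33, 44, 6] -> pop 23, enqueue [17], visited so far: [29, 12, 42, 4, 23]
  queue [33, 44, 6, 17] -> pop 33, enqueue [37], visited so far: [29, 12, 42, 4, 23, 33]
  queue [44, 6, 17, 37] -> pop 44, enqueue [none], visited so far: [29, 12, 42, 4, 23, 33, 44]
  queue [6, 17, 37] -> pop 6, enqueue [none], visited so far: [29, 12, 42, 4, 23, 33, 44, 6]
  queue [17, 37] -> pop 17, enqueue [none], visited so far: [29, 12, 42, 4, 23, 33, 44, 6, 17]
  queue [37] -> pop 37, enqueue [none], visited so far: [29, 12, 42, 4, 23, 33, 44, 6, 17, 37]
Result: [29, 12, 42, 4, 23, 33, 44, 6, 17, 37]


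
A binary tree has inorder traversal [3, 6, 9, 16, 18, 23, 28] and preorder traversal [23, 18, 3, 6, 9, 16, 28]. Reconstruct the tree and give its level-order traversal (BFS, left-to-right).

Inorder:  [3, 6, 9, 16, 18, 23, 28]
Preorder: [23, 18, 3, 6, 9, 16, 28]
Algorithm: preorder visits root first, so consume preorder in order;
for each root, split the current inorder slice at that value into
left-subtree inorder and right-subtree inorder, then recurse.
Recursive splits:
  root=23; inorder splits into left=[3, 6, 9, 16, 18], right=[28]
  root=18; inorder splits into left=[3, 6, 9, 16], right=[]
  root=3; inorder splits into left=[], right=[6, 9, 16]
  root=6; inorder splits into left=[], right=[9, 16]
  root=9; inorder splits into left=[], right=[16]
  root=16; inorder splits into left=[], right=[]
  root=28; inorder splits into left=[], right=[]
Reconstructed level-order: [23, 18, 28, 3, 6, 9, 16]


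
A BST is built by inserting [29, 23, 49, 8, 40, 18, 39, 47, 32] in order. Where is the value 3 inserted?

Starting tree (level order): [29, 23, 49, 8, None, 40, None, None, 18, 39, 47, None, None, 32]
Insertion path: 29 -> 23 -> 8
Result: insert 3 as left child of 8
Final tree (level order): [29, 23, 49, 8, None, 40, None, 3, 18, 39, 47, None, None, None, None, 32]


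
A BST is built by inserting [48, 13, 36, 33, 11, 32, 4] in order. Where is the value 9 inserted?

Starting tree (level order): [48, 13, None, 11, 36, 4, None, 33, None, None, None, 32]
Insertion path: 48 -> 13 -> 11 -> 4
Result: insert 9 as right child of 4
Final tree (level order): [48, 13, None, 11, 36, 4, None, 33, None, None, 9, 32]


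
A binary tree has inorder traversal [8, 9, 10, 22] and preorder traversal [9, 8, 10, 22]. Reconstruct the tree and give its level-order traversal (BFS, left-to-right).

Inorder:  [8, 9, 10, 22]
Preorder: [9, 8, 10, 22]
Algorithm: preorder visits root first, so consume preorder in order;
for each root, split the current inorder slice at that value into
left-subtree inorder and right-subtree inorder, then recurse.
Recursive splits:
  root=9; inorder splits into left=[8], right=[10, 22]
  root=8; inorder splits into left=[], right=[]
  root=10; inorder splits into left=[], right=[22]
  root=22; inorder splits into left=[], right=[]
Reconstructed level-order: [9, 8, 10, 22]


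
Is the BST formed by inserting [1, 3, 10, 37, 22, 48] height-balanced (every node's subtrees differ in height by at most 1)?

Tree (level-order array): [1, None, 3, None, 10, None, 37, 22, 48]
Definition: a tree is height-balanced if, at every node, |h(left) - h(right)| <= 1 (empty subtree has height -1).
Bottom-up per-node check:
  node 22: h_left=-1, h_right=-1, diff=0 [OK], height=0
  node 48: h_left=-1, h_right=-1, diff=0 [OK], height=0
  node 37: h_left=0, h_right=0, diff=0 [OK], height=1
  node 10: h_left=-1, h_right=1, diff=2 [FAIL (|-1-1|=2 > 1)], height=2
  node 3: h_left=-1, h_right=2, diff=3 [FAIL (|-1-2|=3 > 1)], height=3
  node 1: h_left=-1, h_right=3, diff=4 [FAIL (|-1-3|=4 > 1)], height=4
Node 10 violates the condition: |-1 - 1| = 2 > 1.
Result: Not balanced


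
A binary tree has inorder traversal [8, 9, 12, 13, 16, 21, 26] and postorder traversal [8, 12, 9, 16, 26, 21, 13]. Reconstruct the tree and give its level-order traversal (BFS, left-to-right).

Inorder:   [8, 9, 12, 13, 16, 21, 26]
Postorder: [8, 12, 9, 16, 26, 21, 13]
Algorithm: postorder visits root last, so walk postorder right-to-left;
each value is the root of the current inorder slice — split it at that
value, recurse on the right subtree first, then the left.
Recursive splits:
  root=13; inorder splits into left=[8, 9, 12], right=[16, 21, 26]
  root=21; inorder splits into left=[16], right=[26]
  root=26; inorder splits into left=[], right=[]
  root=16; inorder splits into left=[], right=[]
  root=9; inorder splits into left=[8], right=[12]
  root=12; inorder splits into left=[], right=[]
  root=8; inorder splits into left=[], right=[]
Reconstructed level-order: [13, 9, 21, 8, 12, 16, 26]


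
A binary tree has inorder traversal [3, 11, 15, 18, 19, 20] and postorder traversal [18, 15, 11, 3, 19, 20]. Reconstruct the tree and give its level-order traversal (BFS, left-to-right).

Inorder:   [3, 11, 15, 18, 19, 20]
Postorder: [18, 15, 11, 3, 19, 20]
Algorithm: postorder visits root last, so walk postorder right-to-left;
each value is the root of the current inorder slice — split it at that
value, recurse on the right subtree first, then the left.
Recursive splits:
  root=20; inorder splits into left=[3, 11, 15, 18, 19], right=[]
  root=19; inorder splits into left=[3, 11, 15, 18], right=[]
  root=3; inorder splits into left=[], right=[11, 15, 18]
  root=11; inorder splits into left=[], right=[15, 18]
  root=15; inorder splits into left=[], right=[18]
  root=18; inorder splits into left=[], right=[]
Reconstructed level-order: [20, 19, 3, 11, 15, 18]


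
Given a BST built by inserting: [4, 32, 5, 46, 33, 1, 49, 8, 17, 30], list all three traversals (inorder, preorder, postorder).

Tree insertion order: [4, 32, 5, 46, 33, 1, 49, 8, 17, 30]
Tree (level-order array): [4, 1, 32, None, None, 5, 46, None, 8, 33, 49, None, 17, None, None, None, None, None, 30]
Inorder (L, root, R): [1, 4, 5, 8, 17, 30, 32, 33, 46, 49]
Preorder (root, L, R): [4, 1, 32, 5, 8, 17, 30, 46, 33, 49]
Postorder (L, R, root): [1, 30, 17, 8, 5, 33, 49, 46, 32, 4]


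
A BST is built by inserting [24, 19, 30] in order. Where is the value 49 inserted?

Starting tree (level order): [24, 19, 30]
Insertion path: 24 -> 30
Result: insert 49 as right child of 30
Final tree (level order): [24, 19, 30, None, None, None, 49]


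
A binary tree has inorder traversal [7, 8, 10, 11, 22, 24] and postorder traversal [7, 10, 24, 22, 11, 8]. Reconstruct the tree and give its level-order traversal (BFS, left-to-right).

Inorder:   [7, 8, 10, 11, 22, 24]
Postorder: [7, 10, 24, 22, 11, 8]
Algorithm: postorder visits root last, so walk postorder right-to-left;
each value is the root of the current inorder slice — split it at that
value, recurse on the right subtree first, then the left.
Recursive splits:
  root=8; inorder splits into left=[7], right=[10, 11, 22, 24]
  root=11; inorder splits into left=[10], right=[22, 24]
  root=22; inorder splits into left=[], right=[24]
  root=24; inorder splits into left=[], right=[]
  root=10; inorder splits into left=[], right=[]
  root=7; inorder splits into left=[], right=[]
Reconstructed level-order: [8, 7, 11, 10, 22, 24]


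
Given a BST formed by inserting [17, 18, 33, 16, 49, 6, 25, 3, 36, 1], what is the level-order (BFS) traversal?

Tree insertion order: [17, 18, 33, 16, 49, 6, 25, 3, 36, 1]
Tree (level-order array): [17, 16, 18, 6, None, None, 33, 3, None, 25, 49, 1, None, None, None, 36]
BFS from the root, enqueuing left then right child of each popped node:
  queue [17] -> pop 17, enqueue [16, 18], visited so far: [17]
  queue [16, 18] -> pop 16, enqueue [6], visited so far: [17, 16]
  queue [18, 6] -> pop 18, enqueue [33], visited so far: [17, 16, 18]
  queue [6, 33] -> pop 6, enqueue [3], visited so far: [17, 16, 18, 6]
  queue [33, 3] -> pop 33, enqueue [25, 49], visited so far: [17, 16, 18, 6, 33]
  queue [3, 25, 49] -> pop 3, enqueue [1], visited so far: [17, 16, 18, 6, 33, 3]
  queue [25, 49, 1] -> pop 25, enqueue [none], visited so far: [17, 16, 18, 6, 33, 3, 25]
  queue [49, 1] -> pop 49, enqueue [36], visited so far: [17, 16, 18, 6, 33, 3, 25, 49]
  queue [1, 36] -> pop 1, enqueue [none], visited so far: [17, 16, 18, 6, 33, 3, 25, 49, 1]
  queue [36] -> pop 36, enqueue [none], visited so far: [17, 16, 18, 6, 33, 3, 25, 49, 1, 36]
Result: [17, 16, 18, 6, 33, 3, 25, 49, 1, 36]


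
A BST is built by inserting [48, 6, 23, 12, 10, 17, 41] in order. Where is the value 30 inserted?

Starting tree (level order): [48, 6, None, None, 23, 12, 41, 10, 17]
Insertion path: 48 -> 6 -> 23 -> 41
Result: insert 30 as left child of 41
Final tree (level order): [48, 6, None, None, 23, 12, 41, 10, 17, 30]


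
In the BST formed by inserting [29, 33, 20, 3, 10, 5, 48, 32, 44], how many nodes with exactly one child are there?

Tree built from: [29, 33, 20, 3, 10, 5, 48, 32, 44]
Tree (level-order array): [29, 20, 33, 3, None, 32, 48, None, 10, None, None, 44, None, 5]
Rule: These are nodes with exactly 1 non-null child.
Per-node child counts:
  node 29: 2 child(ren)
  node 20: 1 child(ren)
  node 3: 1 child(ren)
  node 10: 1 child(ren)
  node 5: 0 child(ren)
  node 33: 2 child(ren)
  node 32: 0 child(ren)
  node 48: 1 child(ren)
  node 44: 0 child(ren)
Matching nodes: [20, 3, 10, 48]
Count of nodes with exactly one child: 4


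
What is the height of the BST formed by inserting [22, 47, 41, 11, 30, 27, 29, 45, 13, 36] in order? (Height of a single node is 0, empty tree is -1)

Insertion order: [22, 47, 41, 11, 30, 27, 29, 45, 13, 36]
Tree (level-order array): [22, 11, 47, None, 13, 41, None, None, None, 30, 45, 27, 36, None, None, None, 29]
Compute height bottom-up (empty subtree = -1):
  height(13) = 1 + max(-1, -1) = 0
  height(11) = 1 + max(-1, 0) = 1
  height(29) = 1 + max(-1, -1) = 0
  height(27) = 1 + max(-1, 0) = 1
  height(36) = 1 + max(-1, -1) = 0
  height(30) = 1 + max(1, 0) = 2
  height(45) = 1 + max(-1, -1) = 0
  height(41) = 1 + max(2, 0) = 3
  height(47) = 1 + max(3, -1) = 4
  height(22) = 1 + max(1, 4) = 5
Height = 5


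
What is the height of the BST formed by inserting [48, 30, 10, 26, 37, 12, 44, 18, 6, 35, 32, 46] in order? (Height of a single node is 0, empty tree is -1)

Insertion order: [48, 30, 10, 26, 37, 12, 44, 18, 6, 35, 32, 46]
Tree (level-order array): [48, 30, None, 10, 37, 6, 26, 35, 44, None, None, 12, None, 32, None, None, 46, None, 18]
Compute height bottom-up (empty subtree = -1):
  height(6) = 1 + max(-1, -1) = 0
  height(18) = 1 + max(-1, -1) = 0
  height(12) = 1 + max(-1, 0) = 1
  height(26) = 1 + max(1, -1) = 2
  height(10) = 1 + max(0, 2) = 3
  height(32) = 1 + max(-1, -1) = 0
  height(35) = 1 + max(0, -1) = 1
  height(46) = 1 + max(-1, -1) = 0
  height(44) = 1 + max(-1, 0) = 1
  height(37) = 1 + max(1, 1) = 2
  height(30) = 1 + max(3, 2) = 4
  height(48) = 1 + max(4, -1) = 5
Height = 5


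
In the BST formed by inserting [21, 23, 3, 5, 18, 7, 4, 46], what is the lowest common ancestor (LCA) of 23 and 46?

Tree insertion order: [21, 23, 3, 5, 18, 7, 4, 46]
Tree (level-order array): [21, 3, 23, None, 5, None, 46, 4, 18, None, None, None, None, 7]
In a BST, the LCA of p=23, q=46 is the first node v on the
root-to-leaf path with p <= v <= q (go left if both < v, right if both > v).
Walk from root:
  at 21: both 23 and 46 > 21, go right
  at 23: 23 <= 23 <= 46, this is the LCA
LCA = 23


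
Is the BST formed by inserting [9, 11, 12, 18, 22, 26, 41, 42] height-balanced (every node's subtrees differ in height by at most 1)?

Tree (level-order array): [9, None, 11, None, 12, None, 18, None, 22, None, 26, None, 41, None, 42]
Definition: a tree is height-balanced if, at every node, |h(left) - h(right)| <= 1 (empty subtree has height -1).
Bottom-up per-node check:
  node 42: h_left=-1, h_right=-1, diff=0 [OK], height=0
  node 41: h_left=-1, h_right=0, diff=1 [OK], height=1
  node 26: h_left=-1, h_right=1, diff=2 [FAIL (|-1-1|=2 > 1)], height=2
  node 22: h_left=-1, h_right=2, diff=3 [FAIL (|-1-2|=3 > 1)], height=3
  node 18: h_left=-1, h_right=3, diff=4 [FAIL (|-1-3|=4 > 1)], height=4
  node 12: h_left=-1, h_right=4, diff=5 [FAIL (|-1-4|=5 > 1)], height=5
  node 11: h_left=-1, h_right=5, diff=6 [FAIL (|-1-5|=6 > 1)], height=6
  node 9: h_left=-1, h_right=6, diff=7 [FAIL (|-1-6|=7 > 1)], height=7
Node 26 violates the condition: |-1 - 1| = 2 > 1.
Result: Not balanced


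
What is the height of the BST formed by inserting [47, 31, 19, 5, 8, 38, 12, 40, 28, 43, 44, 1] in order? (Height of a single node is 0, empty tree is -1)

Insertion order: [47, 31, 19, 5, 8, 38, 12, 40, 28, 43, 44, 1]
Tree (level-order array): [47, 31, None, 19, 38, 5, 28, None, 40, 1, 8, None, None, None, 43, None, None, None, 12, None, 44]
Compute height bottom-up (empty subtree = -1):
  height(1) = 1 + max(-1, -1) = 0
  height(12) = 1 + max(-1, -1) = 0
  height(8) = 1 + max(-1, 0) = 1
  height(5) = 1 + max(0, 1) = 2
  height(28) = 1 + max(-1, -1) = 0
  height(19) = 1 + max(2, 0) = 3
  height(44) = 1 + max(-1, -1) = 0
  height(43) = 1 + max(-1, 0) = 1
  height(40) = 1 + max(-1, 1) = 2
  height(38) = 1 + max(-1, 2) = 3
  height(31) = 1 + max(3, 3) = 4
  height(47) = 1 + max(4, -1) = 5
Height = 5


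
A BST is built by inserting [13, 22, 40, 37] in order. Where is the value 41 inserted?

Starting tree (level order): [13, None, 22, None, 40, 37]
Insertion path: 13 -> 22 -> 40
Result: insert 41 as right child of 40
Final tree (level order): [13, None, 22, None, 40, 37, 41]


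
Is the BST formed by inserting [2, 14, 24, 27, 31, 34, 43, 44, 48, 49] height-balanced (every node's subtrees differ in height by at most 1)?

Tree (level-order array): [2, None, 14, None, 24, None, 27, None, 31, None, 34, None, 43, None, 44, None, 48, None, 49]
Definition: a tree is height-balanced if, at every node, |h(left) - h(right)| <= 1 (empty subtree has height -1).
Bottom-up per-node check:
  node 49: h_left=-1, h_right=-1, diff=0 [OK], height=0
  node 48: h_left=-1, h_right=0, diff=1 [OK], height=1
  node 44: h_left=-1, h_right=1, diff=2 [FAIL (|-1-1|=2 > 1)], height=2
  node 43: h_left=-1, h_right=2, diff=3 [FAIL (|-1-2|=3 > 1)], height=3
  node 34: h_left=-1, h_right=3, diff=4 [FAIL (|-1-3|=4 > 1)], height=4
  node 31: h_left=-1, h_right=4, diff=5 [FAIL (|-1-4|=5 > 1)], height=5
  node 27: h_left=-1, h_right=5, diff=6 [FAIL (|-1-5|=6 > 1)], height=6
  node 24: h_left=-1, h_right=6, diff=7 [FAIL (|-1-6|=7 > 1)], height=7
  node 14: h_left=-1, h_right=7, diff=8 [FAIL (|-1-7|=8 > 1)], height=8
  node 2: h_left=-1, h_right=8, diff=9 [FAIL (|-1-8|=9 > 1)], height=9
Node 44 violates the condition: |-1 - 1| = 2 > 1.
Result: Not balanced
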